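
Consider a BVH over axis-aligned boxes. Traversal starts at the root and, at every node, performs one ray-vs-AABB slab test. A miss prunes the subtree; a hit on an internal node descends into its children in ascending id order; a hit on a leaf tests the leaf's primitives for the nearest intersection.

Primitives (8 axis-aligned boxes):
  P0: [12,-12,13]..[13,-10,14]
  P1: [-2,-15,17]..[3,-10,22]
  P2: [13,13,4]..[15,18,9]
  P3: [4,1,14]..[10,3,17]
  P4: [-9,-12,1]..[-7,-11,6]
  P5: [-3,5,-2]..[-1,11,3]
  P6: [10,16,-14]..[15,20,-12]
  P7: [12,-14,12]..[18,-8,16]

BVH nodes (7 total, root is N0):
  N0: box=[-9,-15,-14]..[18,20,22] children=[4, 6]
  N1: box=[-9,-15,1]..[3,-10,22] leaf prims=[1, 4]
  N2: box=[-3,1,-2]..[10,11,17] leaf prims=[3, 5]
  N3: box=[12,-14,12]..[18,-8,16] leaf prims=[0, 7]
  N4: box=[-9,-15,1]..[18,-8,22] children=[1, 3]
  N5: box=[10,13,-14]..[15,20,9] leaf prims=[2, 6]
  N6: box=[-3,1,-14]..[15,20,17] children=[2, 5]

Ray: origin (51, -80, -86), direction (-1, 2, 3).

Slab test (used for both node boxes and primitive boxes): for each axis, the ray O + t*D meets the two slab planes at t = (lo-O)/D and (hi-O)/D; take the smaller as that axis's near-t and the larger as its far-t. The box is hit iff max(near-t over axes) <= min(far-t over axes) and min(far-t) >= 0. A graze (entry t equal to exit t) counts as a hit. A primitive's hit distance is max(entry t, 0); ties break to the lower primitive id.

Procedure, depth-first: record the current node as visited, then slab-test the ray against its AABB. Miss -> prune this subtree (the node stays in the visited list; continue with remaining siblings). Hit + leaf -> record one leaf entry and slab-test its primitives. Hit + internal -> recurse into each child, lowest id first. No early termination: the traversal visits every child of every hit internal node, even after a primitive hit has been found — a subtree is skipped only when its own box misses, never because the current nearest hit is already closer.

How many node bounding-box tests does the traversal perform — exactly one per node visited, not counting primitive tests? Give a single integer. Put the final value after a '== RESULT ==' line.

Walk:
N0 x:[33,60] y:[65/2,50] z:[24,36] -> hit [33,36], descend [4, 6]
  N4 x:[33,60] y:[65/2,36] z:[29,36] -> hit [33,36], descend [1, 3]
    N1 x:[48,60] y:[65/2,35] z:[29,36] -> miss, prune
    N3 x:[33,39] y:[33,36] z:[98/3,34] -> hit [33,34] leaf, test {P0(miss), P7@t=33}
  N6 x:[36,54] y:[81/2,50] z:[24,103/3] -> miss, prune

order=[0, 4, 1, 3, 6]  |boxes|=5  |leaves|=1  hit=P7

== RESULT ==
5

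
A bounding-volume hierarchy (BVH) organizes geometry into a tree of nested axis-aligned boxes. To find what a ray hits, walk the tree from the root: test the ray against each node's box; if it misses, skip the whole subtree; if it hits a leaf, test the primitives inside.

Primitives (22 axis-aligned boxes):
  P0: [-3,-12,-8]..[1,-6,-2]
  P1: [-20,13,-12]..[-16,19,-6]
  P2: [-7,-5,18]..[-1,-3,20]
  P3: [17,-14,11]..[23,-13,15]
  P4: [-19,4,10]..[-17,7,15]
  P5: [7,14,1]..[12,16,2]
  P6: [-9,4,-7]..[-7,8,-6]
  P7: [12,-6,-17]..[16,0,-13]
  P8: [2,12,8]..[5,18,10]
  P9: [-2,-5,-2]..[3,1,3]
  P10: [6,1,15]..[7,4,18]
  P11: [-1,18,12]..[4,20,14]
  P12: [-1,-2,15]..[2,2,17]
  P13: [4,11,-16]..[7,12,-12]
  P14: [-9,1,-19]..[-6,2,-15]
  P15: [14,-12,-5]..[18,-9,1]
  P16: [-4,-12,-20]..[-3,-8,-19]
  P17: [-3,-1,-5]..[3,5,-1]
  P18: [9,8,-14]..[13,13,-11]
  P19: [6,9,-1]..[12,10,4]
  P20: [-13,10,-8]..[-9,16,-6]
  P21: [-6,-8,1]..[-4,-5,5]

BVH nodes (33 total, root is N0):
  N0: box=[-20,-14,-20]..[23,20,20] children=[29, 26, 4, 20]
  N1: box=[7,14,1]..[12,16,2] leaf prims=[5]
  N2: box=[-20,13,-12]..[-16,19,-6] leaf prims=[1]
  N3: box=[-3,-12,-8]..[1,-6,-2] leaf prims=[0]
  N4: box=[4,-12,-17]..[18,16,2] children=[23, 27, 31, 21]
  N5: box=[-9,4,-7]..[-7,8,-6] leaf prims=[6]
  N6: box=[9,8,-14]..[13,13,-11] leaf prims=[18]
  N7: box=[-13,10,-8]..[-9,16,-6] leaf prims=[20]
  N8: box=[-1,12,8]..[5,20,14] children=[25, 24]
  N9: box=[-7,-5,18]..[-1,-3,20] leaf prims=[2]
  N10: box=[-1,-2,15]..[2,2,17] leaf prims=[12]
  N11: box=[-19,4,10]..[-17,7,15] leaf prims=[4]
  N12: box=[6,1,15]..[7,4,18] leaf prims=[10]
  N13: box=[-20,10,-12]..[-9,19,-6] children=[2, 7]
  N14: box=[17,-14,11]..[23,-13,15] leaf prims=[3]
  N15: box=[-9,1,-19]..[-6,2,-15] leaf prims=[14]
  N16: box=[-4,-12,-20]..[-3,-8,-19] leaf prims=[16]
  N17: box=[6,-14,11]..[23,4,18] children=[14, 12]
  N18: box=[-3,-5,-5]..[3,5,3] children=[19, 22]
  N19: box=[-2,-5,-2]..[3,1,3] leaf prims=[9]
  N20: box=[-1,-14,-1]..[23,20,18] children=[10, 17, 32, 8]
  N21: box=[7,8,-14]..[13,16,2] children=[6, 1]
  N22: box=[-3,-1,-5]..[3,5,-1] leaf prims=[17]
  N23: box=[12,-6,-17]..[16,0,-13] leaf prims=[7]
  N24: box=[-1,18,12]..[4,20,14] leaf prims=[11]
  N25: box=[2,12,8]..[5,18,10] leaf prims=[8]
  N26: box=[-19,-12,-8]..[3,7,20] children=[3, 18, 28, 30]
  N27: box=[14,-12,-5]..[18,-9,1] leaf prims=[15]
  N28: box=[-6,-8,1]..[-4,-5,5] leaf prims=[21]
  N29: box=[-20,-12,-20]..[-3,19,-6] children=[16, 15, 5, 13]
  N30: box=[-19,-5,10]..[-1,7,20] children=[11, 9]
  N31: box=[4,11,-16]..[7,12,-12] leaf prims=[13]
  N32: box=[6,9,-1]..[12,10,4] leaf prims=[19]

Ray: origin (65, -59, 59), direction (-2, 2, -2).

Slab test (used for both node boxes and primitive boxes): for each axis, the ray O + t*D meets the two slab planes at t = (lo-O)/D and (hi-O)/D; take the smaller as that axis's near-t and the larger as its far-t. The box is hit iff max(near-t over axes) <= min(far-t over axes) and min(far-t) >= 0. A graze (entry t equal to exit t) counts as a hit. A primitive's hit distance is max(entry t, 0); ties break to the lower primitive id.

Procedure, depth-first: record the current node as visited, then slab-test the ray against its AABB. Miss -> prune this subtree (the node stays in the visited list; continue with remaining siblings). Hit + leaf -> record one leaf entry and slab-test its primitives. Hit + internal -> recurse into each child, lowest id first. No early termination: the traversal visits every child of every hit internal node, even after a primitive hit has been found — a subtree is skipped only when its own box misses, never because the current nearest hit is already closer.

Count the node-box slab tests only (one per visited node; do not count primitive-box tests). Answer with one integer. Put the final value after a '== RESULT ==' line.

Traverse from the root:
N0 x:[21,85/2] y:[45/2,79/2] z:[39/2,79/2] -> hit [45/2,79/2], descend [4, 20, 26, 29]
  N4 x:[47/2,61/2] y:[47/2,75/2] z:[57/2,38] -> hit [57/2,61/2], descend [21, 23, 27, 31]
    N21 x:[26,29] y:[67/2,75/2] z:[57/2,73/2] -> miss, prune
    N23 x:[49/2,53/2] y:[53/2,59/2] z:[36,38] -> miss, prune
    N27 x:[47/2,51/2] y:[47/2,25] z:[29,32] -> miss, prune
    N31 x:[29,61/2] y:[35,71/2] z:[71/2,75/2] -> miss, prune
  N20 x:[21,33] y:[45/2,79/2] z:[41/2,30] -> hit [45/2,30], descend [8, 10, 17, 32]
    N8 x:[30,33] y:[71/2,79/2] z:[45/2,51/2] -> miss, prune
    N10 x:[63/2,33] y:[57/2,61/2] z:[21,22] -> miss, prune
    N17 x:[21,59/2] y:[45/2,63/2] z:[41/2,24] -> hit [45/2,24], descend [12, 14]
      N12 x:[29,59/2] y:[30,63/2] z:[41/2,22] -> miss, prune
      N14 x:[21,24] y:[45/2,23] z:[22,24] -> hit [45/2,23] leaf, test {P3@t=45/2}
    N32 x:[53/2,59/2] y:[34,69/2] z:[55/2,30] -> miss, prune
  N26 x:[31,42] y:[47/2,33] z:[39/2,67/2] -> hit [31,33], descend [3, 18, 28, 30]
    N3 x:[32,34] y:[47/2,53/2] z:[61/2,67/2] -> miss, prune
    N18 x:[31,34] y:[27,32] z:[28,32] -> hit [31,32], descend [19, 22]
      N19 x:[31,67/2] y:[27,30] z:[28,61/2] -> miss, prune
      N22 x:[31,34] y:[29,32] z:[30,32] -> hit [31,32] leaf, test {P17@t=31}
    N28 x:[69/2,71/2] y:[51/2,27] z:[27,29] -> miss, prune
    N30 x:[33,42] y:[27,33] z:[39/2,49/2] -> miss, prune
  N29 x:[34,85/2] y:[47/2,39] z:[65/2,79/2] -> hit [34,39], descend [5, 13, 15, 16]
    N5 x:[36,37] y:[63/2,67/2] z:[65/2,33] -> miss, prune
    N13 x:[37,85/2] y:[69/2,39] z:[65/2,71/2] -> miss, prune
    N15 x:[71/2,37] y:[30,61/2] z:[37,39] -> miss, prune
    N16 x:[34,69/2] y:[47/2,51/2] z:[39,79/2] -> miss, prune

25 AABB tests over nodes [0, 4, 21, 23, 27, 31, 20, 8, 10, 17, 12, 14, 32, 26, 3, 18, 19, 22, 28, 30, 29, 5, 13, 15, 16]; 2 leaves entered; closest P3.

== RESULT ==
25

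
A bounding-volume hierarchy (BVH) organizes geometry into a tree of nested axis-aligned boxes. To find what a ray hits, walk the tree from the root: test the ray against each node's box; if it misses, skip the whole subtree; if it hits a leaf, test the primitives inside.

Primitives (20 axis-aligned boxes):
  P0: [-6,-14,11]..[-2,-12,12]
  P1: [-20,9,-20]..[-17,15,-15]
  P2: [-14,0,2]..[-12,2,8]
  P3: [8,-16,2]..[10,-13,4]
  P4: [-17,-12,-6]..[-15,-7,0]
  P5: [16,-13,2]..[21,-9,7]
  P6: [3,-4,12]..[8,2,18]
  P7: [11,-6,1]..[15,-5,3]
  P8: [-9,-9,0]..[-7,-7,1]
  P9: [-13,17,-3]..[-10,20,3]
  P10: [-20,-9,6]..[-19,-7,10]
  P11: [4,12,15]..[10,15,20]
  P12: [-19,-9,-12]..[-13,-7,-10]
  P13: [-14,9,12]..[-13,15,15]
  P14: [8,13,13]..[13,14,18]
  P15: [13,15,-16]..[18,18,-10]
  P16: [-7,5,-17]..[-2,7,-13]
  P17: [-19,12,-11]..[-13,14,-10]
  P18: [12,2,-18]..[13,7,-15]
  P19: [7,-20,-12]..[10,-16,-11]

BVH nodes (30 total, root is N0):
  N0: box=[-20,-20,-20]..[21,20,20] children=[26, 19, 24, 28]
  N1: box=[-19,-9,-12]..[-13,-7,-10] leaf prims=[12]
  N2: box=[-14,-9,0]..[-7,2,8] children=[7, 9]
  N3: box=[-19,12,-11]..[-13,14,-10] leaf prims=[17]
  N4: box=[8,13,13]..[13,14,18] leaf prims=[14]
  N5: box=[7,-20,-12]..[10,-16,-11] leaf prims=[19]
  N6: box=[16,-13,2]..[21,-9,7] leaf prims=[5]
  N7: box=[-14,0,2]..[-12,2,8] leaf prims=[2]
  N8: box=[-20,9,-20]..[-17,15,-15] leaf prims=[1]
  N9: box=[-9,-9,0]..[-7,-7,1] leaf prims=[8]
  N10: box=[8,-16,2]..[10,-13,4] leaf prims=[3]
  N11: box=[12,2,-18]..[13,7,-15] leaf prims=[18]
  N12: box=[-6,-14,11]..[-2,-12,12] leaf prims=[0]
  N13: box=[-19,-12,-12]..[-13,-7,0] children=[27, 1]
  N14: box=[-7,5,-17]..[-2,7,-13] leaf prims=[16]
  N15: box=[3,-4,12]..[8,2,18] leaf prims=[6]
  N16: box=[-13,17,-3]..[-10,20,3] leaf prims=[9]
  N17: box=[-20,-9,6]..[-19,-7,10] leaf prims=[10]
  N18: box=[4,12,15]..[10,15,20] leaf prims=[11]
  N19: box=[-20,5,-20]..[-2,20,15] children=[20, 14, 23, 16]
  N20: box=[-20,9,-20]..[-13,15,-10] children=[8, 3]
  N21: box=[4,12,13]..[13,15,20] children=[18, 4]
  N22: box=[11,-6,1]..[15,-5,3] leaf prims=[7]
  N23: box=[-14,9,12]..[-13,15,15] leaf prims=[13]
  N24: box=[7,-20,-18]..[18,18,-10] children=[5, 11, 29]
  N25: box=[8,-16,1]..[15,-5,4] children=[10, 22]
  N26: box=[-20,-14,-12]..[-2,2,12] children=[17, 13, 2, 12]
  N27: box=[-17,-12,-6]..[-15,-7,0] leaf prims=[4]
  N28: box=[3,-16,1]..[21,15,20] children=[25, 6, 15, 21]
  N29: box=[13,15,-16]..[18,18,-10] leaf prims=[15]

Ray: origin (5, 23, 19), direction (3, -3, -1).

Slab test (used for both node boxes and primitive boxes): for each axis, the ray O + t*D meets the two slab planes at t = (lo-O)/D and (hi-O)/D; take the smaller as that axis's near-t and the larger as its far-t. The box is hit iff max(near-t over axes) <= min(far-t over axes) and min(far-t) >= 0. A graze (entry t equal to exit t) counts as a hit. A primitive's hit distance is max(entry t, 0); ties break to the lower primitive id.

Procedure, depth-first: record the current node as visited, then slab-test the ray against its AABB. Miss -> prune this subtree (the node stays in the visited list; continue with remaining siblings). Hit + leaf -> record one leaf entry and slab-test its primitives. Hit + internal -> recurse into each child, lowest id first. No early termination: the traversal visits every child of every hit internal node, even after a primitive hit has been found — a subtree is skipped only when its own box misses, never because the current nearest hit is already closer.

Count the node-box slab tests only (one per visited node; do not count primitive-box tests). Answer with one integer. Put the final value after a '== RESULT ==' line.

Walk:
N0 x:[-25/3,16/3] y:[1,43/3] z:[-1,39] -> hit [1,16/3], descend [19, 24, 26, 28]
  N19 x:[-25/3,-7/3] y:[1,6] z:[4,39] -> miss, prune
  N24 x:[2/3,13/3] y:[5/3,43/3] z:[29,37] -> miss, prune
  N26 x:[-25/3,-7/3] y:[7,37/3] z:[7,31] -> miss, prune
  N28 x:[-2/3,16/3] y:[8/3,13] z:[-1,18] -> hit [8/3,16/3], descend [6, 15, 21, 25]
    N6 x:[11/3,16/3] y:[32/3,12] z:[12,17] -> miss, prune
    N15 x:[-2/3,1] y:[7,9] z:[1,7] -> miss, prune
    N21 x:[-1/3,8/3] y:[8/3,11/3] z:[-1,6] -> hit [8/3,8/3], descend [4, 18]
      N4 x:[1,8/3] y:[3,10/3] z:[1,6] -> miss, prune
      N18 x:[-1/3,5/3] y:[8/3,11/3] z:[-1,4] -> miss, prune
    N25 x:[1,10/3] y:[28/3,13] z:[15,18] -> miss, prune

11 AABB tests over nodes [0, 19, 24, 26, 28, 6, 15, 21, 4, 18, 25]; 0 leaves entered; closest miss.

== RESULT ==
11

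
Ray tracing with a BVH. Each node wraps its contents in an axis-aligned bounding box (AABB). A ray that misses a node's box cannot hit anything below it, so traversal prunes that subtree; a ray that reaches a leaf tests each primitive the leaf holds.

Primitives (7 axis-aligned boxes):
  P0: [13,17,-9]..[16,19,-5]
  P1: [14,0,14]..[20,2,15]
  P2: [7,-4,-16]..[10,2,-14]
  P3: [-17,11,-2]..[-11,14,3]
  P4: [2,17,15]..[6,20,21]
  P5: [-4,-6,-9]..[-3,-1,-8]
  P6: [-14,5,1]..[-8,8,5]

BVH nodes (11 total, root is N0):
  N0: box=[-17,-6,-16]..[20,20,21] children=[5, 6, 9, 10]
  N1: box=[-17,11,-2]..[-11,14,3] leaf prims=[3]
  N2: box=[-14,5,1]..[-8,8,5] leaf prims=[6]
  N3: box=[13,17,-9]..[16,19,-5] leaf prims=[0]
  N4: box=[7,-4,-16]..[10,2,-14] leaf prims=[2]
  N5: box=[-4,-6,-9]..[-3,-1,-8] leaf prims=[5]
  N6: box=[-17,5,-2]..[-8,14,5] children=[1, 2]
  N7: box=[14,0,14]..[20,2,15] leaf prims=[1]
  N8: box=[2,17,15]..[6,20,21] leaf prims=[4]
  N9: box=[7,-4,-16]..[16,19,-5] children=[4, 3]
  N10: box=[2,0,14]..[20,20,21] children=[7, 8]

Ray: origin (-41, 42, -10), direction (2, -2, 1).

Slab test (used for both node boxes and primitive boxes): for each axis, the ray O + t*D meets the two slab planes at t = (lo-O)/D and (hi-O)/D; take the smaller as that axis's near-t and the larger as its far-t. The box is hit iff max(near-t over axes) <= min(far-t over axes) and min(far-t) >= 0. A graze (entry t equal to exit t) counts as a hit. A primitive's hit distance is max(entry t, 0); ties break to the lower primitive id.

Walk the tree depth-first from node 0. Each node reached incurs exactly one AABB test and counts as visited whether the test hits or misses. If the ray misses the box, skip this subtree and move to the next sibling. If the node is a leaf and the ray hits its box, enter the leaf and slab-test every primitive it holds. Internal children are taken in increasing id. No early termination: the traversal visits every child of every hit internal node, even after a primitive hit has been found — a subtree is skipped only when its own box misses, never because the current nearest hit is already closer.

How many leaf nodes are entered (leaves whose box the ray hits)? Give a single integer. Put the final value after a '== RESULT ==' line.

Walk:
N0 x:[12,61/2] y:[11,24] z:[-6,31] -> hit [12,24], descend [5, 6, 9, 10]
  N5 x:[37/2,19] y:[43/2,24] z:[1,2] -> miss, prune
  N6 x:[12,33/2] y:[14,37/2] z:[8,15] -> hit [14,15], descend [1, 2]
    N1 x:[12,15] y:[14,31/2] z:[8,13] -> miss, prune
    N2 x:[27/2,33/2] y:[17,37/2] z:[11,15] -> miss, prune
  N9 x:[24,57/2] y:[23/2,23] z:[-6,5] -> miss, prune
  N10 x:[43/2,61/2] y:[11,21] z:[24,31] -> miss, prune

7 AABB tests over nodes [0, 5, 6, 1, 2, 9, 10]; 0 leaves entered; closest miss.

== RESULT ==
0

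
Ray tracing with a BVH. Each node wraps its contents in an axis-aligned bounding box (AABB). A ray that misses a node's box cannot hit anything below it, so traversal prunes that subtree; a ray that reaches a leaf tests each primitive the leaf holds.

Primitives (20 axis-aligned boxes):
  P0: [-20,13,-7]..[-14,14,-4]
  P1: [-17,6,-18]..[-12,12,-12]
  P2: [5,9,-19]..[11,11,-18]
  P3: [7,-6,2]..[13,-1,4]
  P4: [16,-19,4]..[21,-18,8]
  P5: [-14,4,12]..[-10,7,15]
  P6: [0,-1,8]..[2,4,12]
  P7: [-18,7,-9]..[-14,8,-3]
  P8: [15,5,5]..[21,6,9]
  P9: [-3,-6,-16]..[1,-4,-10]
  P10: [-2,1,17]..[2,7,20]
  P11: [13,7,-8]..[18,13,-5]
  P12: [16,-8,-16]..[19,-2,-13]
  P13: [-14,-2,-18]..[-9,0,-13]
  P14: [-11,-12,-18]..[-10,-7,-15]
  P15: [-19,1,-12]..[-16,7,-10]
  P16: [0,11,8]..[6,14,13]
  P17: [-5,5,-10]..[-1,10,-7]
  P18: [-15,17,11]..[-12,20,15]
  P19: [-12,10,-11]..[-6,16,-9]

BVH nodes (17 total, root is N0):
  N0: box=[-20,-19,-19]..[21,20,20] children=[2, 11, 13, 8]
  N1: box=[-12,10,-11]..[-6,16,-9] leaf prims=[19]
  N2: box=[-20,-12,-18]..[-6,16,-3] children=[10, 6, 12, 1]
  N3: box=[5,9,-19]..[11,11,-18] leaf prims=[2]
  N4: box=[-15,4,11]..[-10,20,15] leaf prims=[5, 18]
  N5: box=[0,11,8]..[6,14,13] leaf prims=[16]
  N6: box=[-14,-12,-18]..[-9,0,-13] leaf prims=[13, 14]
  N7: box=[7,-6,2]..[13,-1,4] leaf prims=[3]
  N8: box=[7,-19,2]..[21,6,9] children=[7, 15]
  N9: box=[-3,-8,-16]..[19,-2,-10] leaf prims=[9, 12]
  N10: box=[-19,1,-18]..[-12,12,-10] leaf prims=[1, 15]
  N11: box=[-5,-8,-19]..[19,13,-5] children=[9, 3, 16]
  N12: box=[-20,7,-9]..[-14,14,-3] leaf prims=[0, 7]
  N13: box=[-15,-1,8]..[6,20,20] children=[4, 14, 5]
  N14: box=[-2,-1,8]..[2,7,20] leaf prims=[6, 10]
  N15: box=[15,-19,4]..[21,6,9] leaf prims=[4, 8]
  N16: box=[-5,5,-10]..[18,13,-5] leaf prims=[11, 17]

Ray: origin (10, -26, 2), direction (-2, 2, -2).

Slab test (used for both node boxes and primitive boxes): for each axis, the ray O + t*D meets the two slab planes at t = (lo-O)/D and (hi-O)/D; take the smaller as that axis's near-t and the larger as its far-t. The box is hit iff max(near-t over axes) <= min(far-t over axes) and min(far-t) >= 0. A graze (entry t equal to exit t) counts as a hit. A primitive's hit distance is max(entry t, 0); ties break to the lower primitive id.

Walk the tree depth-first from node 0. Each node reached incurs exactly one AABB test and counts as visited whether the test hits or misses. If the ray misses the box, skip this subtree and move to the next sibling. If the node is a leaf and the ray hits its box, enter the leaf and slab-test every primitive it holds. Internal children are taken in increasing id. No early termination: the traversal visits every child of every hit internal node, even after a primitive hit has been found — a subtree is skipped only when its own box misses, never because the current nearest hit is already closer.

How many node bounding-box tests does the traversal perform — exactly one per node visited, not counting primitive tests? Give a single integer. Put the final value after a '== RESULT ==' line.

Walk:
N0 x:[-11/2,15] y:[7/2,23] z:[-9,21/2] -> hit [7/2,21/2], descend [2, 8, 11, 13]
  N2 x:[8,15] y:[7,21] z:[5/2,10] -> hit [8,10], descend [1, 6, 10, 12]
    N1 x:[8,11] y:[18,21] z:[11/2,13/2] -> miss, prune
    N6 x:[19/2,12] y:[7,13] z:[15/2,10] -> hit [19/2,10] leaf, test {P13(miss), P14(miss)}
    N10 x:[11,29/2] y:[27/2,19] z:[6,10] -> miss, prune
    N12 x:[12,15] y:[33/2,20] z:[5/2,11/2] -> miss, prune
  N8 x:[-11/2,3/2] y:[7/2,16] z:[-7/2,0] -> miss, prune
  N11 x:[-9/2,15/2] y:[9,39/2] z:[7/2,21/2] -> miss, prune
  N13 x:[2,25/2] y:[25/2,23] z:[-9,-3] -> miss, prune

order=[0, 2, 1, 6, 10, 12, 8, 11, 13]  |boxes|=9  |leaves|=1  hit=miss

== RESULT ==
9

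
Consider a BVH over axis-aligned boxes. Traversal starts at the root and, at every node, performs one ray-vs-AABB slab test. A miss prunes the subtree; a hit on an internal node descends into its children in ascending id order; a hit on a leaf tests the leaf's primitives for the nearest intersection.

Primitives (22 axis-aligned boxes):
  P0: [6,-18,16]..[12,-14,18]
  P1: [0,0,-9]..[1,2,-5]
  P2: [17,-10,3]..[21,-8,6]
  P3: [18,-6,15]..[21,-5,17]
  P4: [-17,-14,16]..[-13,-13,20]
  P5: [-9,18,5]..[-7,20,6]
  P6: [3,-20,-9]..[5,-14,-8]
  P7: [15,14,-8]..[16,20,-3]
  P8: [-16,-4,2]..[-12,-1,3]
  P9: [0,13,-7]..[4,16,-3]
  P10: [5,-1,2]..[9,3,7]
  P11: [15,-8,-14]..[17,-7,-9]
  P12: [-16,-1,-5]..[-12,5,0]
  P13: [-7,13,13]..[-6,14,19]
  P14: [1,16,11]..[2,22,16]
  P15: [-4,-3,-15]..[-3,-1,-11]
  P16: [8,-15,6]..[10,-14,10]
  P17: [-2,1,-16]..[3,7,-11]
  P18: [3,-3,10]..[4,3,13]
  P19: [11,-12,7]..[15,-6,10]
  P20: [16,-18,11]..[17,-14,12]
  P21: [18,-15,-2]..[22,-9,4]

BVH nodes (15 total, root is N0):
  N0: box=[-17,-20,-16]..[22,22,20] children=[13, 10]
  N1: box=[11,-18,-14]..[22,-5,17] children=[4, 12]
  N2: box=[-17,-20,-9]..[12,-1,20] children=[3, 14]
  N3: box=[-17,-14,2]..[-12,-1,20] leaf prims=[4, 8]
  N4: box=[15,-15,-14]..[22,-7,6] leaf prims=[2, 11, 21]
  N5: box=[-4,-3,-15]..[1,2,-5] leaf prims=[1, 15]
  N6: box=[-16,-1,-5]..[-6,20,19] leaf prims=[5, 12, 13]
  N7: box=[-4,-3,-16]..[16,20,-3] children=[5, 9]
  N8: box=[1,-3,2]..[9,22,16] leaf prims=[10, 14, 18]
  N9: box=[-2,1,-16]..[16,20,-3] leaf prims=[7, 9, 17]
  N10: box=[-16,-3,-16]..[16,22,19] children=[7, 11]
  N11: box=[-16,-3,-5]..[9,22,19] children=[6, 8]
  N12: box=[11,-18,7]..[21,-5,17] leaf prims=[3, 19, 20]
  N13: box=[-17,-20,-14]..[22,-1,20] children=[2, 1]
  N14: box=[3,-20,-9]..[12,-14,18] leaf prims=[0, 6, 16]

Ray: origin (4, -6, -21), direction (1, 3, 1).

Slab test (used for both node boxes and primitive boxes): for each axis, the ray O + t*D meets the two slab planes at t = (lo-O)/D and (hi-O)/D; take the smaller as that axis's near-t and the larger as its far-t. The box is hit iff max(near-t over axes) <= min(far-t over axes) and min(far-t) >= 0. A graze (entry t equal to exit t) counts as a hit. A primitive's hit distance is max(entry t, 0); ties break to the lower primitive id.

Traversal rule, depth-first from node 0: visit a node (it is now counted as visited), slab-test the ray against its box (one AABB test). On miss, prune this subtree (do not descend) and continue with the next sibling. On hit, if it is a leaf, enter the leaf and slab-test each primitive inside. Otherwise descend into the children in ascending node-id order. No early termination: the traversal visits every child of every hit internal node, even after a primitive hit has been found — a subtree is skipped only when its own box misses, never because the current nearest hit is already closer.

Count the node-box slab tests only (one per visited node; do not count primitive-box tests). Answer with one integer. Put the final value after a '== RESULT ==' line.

Walk:
N0 x:[-21,18] y:[-14/3,28/3] z:[5,41] -> hit [5,28/3], descend [10, 13]
  N10 x:[-20,12] y:[1,28/3] z:[5,40] -> hit [5,28/3], descend [7, 11]
    N7 x:[-8,12] y:[1,26/3] z:[5,18] -> hit [5,26/3], descend [5, 9]
      N5 x:[-8,-3] y:[1,8/3] z:[6,16] -> miss, prune
      N9 x:[-6,12] y:[7/3,26/3] z:[5,18] -> hit [5,26/3] leaf, test {P7(miss), P9(miss), P17(miss)}
    N11 x:[-20,5] y:[1,28/3] z:[16,40] -> miss, prune
  N13 x:[-21,18] y:[-14/3,5/3] z:[7,41] -> miss, prune

Summary -> nodes [0, 10, 7, 5, 9, 11, 13]; box-tests=7; leaf-entries=1; first=miss

== RESULT ==
7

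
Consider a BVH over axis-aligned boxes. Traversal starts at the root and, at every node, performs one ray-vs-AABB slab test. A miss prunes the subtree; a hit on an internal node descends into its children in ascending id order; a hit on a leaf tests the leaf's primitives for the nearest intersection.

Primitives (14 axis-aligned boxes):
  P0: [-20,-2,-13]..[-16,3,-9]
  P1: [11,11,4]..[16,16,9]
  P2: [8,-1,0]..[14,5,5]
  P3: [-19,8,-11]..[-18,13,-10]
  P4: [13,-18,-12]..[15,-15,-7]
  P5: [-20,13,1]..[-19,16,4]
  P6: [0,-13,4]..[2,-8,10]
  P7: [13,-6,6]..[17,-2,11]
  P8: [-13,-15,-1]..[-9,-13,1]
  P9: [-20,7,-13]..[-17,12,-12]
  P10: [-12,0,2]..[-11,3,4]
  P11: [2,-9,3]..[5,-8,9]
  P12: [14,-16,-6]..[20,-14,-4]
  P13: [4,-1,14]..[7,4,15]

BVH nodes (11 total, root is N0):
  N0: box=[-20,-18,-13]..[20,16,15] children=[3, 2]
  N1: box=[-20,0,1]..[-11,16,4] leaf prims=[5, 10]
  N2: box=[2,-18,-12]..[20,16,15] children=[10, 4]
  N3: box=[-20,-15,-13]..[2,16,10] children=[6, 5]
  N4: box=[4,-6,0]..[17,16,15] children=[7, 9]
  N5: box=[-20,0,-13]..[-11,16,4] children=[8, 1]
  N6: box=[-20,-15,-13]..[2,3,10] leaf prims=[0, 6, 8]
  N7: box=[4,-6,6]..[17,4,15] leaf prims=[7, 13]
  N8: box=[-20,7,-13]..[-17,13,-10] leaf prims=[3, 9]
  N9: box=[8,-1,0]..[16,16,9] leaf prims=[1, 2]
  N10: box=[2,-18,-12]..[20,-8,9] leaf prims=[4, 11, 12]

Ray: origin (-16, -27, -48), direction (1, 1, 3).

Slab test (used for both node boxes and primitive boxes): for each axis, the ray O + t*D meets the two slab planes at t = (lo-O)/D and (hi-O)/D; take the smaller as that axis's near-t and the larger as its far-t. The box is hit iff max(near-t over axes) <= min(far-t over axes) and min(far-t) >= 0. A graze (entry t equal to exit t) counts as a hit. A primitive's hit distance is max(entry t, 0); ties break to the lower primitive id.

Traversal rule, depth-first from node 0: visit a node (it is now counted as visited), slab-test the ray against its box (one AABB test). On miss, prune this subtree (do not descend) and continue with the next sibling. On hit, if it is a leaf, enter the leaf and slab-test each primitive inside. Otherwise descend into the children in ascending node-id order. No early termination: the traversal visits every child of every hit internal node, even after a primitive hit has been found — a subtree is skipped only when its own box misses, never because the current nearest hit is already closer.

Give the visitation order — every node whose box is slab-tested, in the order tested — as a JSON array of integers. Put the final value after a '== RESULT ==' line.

Walk:
N0 x:[-4,36] y:[9,43] z:[35/3,21] -> hit [35/3,21], descend [2, 3]
  N2 x:[18,36] y:[9,43] z:[12,21] -> hit [18,21], descend [4, 10]
    N4 x:[20,33] y:[21,43] z:[16,21] -> hit [21,21], descend [7, 9]
      N7 x:[20,33] y:[21,31] z:[18,21] -> hit [21,21] leaf, test {P7(miss), P13(miss)}
      N9 x:[24,32] y:[26,43] z:[16,19] -> miss, prune
    N10 x:[18,36] y:[9,19] z:[12,19] -> hit [18,19] leaf, test {P4(miss), P11@t=18, P12(miss)}
  N3 x:[-4,18] y:[12,43] z:[35/3,58/3] -> hit [12,18], descend [5, 6]
    N5 x:[-4,5] y:[27,43] z:[35/3,52/3] -> miss, prune
    N6 x:[-4,18] y:[12,30] z:[35/3,58/3] -> hit [12,18] leaf, test {P0(miss), P6@t=52/3, P8(miss)}

Summary -> nodes [0, 2, 4, 7, 9, 10, 3, 5, 6]; box-tests=9; leaf-entries=3; first=P6

== RESULT ==
[0, 2, 4, 7, 9, 10, 3, 5, 6]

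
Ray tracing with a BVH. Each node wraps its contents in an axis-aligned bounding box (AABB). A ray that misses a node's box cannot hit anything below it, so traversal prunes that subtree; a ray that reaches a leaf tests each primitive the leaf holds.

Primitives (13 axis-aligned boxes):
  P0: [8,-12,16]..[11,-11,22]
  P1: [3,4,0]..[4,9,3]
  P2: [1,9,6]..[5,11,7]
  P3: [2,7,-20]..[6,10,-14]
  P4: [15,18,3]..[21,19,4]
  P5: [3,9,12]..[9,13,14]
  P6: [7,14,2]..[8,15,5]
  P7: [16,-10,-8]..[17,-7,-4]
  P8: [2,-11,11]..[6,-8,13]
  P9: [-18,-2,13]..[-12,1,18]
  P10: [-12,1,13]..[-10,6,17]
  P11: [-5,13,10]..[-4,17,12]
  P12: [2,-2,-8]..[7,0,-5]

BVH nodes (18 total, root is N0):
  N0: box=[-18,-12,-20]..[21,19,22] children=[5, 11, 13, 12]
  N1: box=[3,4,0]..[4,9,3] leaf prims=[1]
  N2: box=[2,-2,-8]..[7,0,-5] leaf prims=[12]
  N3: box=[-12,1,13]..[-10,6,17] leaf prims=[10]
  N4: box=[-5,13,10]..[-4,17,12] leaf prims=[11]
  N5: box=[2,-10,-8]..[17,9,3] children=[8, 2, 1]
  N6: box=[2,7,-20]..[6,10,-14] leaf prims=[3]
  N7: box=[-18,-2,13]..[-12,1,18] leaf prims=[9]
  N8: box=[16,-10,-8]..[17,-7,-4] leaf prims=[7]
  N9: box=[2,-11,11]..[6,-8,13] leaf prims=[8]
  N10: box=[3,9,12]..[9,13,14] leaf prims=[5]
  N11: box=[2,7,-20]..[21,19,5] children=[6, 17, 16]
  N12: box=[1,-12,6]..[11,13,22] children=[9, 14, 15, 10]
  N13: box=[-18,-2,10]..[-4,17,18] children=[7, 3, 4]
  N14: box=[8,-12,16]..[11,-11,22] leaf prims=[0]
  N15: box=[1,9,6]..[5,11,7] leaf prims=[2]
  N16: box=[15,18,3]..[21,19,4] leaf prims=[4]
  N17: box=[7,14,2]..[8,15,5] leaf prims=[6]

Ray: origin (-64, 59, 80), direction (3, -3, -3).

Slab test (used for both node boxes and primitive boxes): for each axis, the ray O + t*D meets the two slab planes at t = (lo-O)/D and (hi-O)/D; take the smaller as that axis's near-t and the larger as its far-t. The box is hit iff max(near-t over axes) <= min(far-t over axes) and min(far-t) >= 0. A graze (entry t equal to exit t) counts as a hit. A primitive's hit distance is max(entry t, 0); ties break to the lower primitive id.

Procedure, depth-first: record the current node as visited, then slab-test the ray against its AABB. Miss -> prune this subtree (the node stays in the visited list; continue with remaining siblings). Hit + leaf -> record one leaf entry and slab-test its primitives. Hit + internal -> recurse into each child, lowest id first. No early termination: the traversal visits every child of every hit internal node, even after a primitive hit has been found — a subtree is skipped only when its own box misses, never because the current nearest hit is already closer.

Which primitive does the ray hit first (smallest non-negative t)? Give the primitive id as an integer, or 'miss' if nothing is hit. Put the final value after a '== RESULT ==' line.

Walk:
N0 x:[46/3,85/3] y:[40/3,71/3] z:[58/3,100/3] -> hit [58/3,71/3], descend [5, 11, 12, 13]
  N5 x:[22,27] y:[50/3,23] z:[77/3,88/3] -> miss, prune
  N11 x:[22,85/3] y:[40/3,52/3] z:[25,100/3] -> miss, prune
  N12 x:[65/3,25] y:[46/3,71/3] z:[58/3,74/3] -> hit [65/3,71/3], descend [9, 10, 14, 15]
    N9 x:[22,70/3] y:[67/3,70/3] z:[67/3,23] -> hit [67/3,23] leaf, test {P8@t=67/3}
    N10 x:[67/3,73/3] y:[46/3,50/3] z:[22,68/3] -> miss, prune
    N14 x:[24,25] y:[70/3,71/3] z:[58/3,64/3] -> miss, prune
    N15 x:[65/3,23] y:[16,50/3] z:[73/3,74/3] -> miss, prune
  N13 x:[46/3,20] y:[14,61/3] z:[62/3,70/3] -> miss, prune

Visited [0, 5, 11, 12, 9, 10, 14, 15, 13]. Tests: 9 box, 1 leaf. Nearest: P8.

== RESULT ==
8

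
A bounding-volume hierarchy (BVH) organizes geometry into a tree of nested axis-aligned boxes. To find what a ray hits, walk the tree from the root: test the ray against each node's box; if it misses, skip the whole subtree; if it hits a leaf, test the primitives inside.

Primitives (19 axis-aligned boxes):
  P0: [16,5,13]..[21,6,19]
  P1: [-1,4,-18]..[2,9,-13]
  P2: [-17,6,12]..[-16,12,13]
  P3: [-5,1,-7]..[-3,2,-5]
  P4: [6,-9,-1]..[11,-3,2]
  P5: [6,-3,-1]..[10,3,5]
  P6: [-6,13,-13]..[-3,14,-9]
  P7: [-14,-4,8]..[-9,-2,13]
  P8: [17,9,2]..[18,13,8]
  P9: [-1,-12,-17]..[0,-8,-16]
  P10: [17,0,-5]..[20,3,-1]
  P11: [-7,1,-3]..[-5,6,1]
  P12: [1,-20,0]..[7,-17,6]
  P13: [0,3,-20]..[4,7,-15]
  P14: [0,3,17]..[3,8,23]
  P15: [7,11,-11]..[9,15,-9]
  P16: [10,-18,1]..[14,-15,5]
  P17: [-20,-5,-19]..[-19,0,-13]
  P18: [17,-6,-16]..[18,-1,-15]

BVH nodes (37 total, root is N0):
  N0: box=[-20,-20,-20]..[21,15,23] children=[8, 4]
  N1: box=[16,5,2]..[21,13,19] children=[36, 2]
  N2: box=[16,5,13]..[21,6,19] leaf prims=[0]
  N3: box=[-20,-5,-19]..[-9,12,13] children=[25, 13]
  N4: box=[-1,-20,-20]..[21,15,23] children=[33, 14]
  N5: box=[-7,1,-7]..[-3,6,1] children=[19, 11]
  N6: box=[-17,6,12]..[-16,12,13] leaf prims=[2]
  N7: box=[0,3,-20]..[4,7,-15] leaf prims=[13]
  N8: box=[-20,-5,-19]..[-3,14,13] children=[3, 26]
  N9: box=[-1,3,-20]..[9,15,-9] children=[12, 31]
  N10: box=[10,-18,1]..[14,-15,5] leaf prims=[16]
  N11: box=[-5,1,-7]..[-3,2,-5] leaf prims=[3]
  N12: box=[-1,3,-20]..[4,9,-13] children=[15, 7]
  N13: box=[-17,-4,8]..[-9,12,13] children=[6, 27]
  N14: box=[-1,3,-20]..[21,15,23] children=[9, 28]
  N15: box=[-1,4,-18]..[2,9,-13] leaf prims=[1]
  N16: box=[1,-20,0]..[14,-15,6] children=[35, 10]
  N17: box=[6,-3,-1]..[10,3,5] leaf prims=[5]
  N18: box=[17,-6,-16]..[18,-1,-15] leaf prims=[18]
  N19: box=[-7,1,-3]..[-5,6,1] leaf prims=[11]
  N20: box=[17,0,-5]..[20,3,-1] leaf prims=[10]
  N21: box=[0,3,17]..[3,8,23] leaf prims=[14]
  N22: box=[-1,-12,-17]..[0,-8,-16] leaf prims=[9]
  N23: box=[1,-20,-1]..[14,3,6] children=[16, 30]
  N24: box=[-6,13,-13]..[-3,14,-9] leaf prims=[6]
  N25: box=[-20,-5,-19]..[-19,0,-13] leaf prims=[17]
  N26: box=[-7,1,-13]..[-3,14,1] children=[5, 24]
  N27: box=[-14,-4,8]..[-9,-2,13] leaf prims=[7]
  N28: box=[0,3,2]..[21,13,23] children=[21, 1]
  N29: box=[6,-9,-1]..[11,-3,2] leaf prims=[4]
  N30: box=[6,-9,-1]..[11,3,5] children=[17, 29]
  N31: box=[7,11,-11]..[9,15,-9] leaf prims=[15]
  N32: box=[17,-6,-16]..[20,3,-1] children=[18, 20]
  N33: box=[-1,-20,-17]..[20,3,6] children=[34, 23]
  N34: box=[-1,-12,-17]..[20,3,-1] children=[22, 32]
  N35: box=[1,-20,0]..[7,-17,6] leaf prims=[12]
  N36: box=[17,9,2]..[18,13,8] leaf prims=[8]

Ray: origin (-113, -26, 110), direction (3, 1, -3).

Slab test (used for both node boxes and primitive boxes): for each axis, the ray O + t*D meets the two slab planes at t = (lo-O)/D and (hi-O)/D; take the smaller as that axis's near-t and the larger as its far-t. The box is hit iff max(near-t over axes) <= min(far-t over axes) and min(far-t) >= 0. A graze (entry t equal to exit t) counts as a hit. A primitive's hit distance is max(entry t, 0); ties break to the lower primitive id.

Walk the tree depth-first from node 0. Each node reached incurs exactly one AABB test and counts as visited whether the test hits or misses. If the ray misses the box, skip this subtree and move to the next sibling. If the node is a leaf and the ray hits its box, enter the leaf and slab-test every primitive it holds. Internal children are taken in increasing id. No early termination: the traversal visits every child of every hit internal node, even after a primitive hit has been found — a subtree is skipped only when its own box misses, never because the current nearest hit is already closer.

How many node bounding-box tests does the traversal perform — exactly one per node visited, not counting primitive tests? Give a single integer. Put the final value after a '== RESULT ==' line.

Walk:
N0 x:[31,134/3] y:[6,41] z:[29,130/3] -> hit [31,41], descend [4, 8]
  N4 x:[112/3,134/3] y:[6,41] z:[29,130/3] -> hit [112/3,41], descend [14, 33]
    N14 x:[112/3,134/3] y:[29,41] z:[29,130/3] -> hit [112/3,41], descend [9, 28]
      N9 x:[112/3,122/3] y:[29,41] z:[119/3,130/3] -> hit [119/3,122/3], descend [12, 31]
        N12 x:[112/3,39] y:[29,35] z:[41,130/3] -> miss, prune
        N31 x:[40,122/3] y:[37,41] z:[119/3,121/3] -> hit [40,121/3] leaf, test {P15@t=40}
      N28 x:[113/3,134/3] y:[29,39] z:[29,36] -> miss, prune
    N33 x:[112/3,133/3] y:[6,29] z:[104/3,127/3] -> miss, prune
  N8 x:[31,110/3] y:[21,40] z:[97/3,43] -> hit [97/3,110/3], descend [3, 26]
    N3 x:[31,104/3] y:[21,38] z:[97/3,43] -> hit [97/3,104/3], descend [13, 25]
      N13 x:[32,104/3] y:[22,38] z:[97/3,34] -> hit [97/3,34], descend [6, 27]
        N6 x:[32,97/3] y:[32,38] z:[97/3,98/3] -> hit [97/3,97/3] leaf, test {P2@t=97/3}
        N27 x:[33,104/3] y:[22,24] z:[97/3,34] -> miss, prune
      N25 x:[31,94/3] y:[21,26] z:[41,43] -> miss, prune
    N26 x:[106/3,110/3] y:[27,40] z:[109/3,41] -> hit [109/3,110/3], descend [5, 24]
      N5 x:[106/3,110/3] y:[27,32] z:[109/3,39] -> miss, prune
      N24 x:[107/3,110/3] y:[39,40] z:[119/3,41] -> miss, prune

17 AABB tests over nodes [0, 4, 14, 9, 12, 31, 28, 33, 8, 3, 13, 6, 27, 25, 26, 5, 24]; 2 leaves entered; closest P2.

== RESULT ==
17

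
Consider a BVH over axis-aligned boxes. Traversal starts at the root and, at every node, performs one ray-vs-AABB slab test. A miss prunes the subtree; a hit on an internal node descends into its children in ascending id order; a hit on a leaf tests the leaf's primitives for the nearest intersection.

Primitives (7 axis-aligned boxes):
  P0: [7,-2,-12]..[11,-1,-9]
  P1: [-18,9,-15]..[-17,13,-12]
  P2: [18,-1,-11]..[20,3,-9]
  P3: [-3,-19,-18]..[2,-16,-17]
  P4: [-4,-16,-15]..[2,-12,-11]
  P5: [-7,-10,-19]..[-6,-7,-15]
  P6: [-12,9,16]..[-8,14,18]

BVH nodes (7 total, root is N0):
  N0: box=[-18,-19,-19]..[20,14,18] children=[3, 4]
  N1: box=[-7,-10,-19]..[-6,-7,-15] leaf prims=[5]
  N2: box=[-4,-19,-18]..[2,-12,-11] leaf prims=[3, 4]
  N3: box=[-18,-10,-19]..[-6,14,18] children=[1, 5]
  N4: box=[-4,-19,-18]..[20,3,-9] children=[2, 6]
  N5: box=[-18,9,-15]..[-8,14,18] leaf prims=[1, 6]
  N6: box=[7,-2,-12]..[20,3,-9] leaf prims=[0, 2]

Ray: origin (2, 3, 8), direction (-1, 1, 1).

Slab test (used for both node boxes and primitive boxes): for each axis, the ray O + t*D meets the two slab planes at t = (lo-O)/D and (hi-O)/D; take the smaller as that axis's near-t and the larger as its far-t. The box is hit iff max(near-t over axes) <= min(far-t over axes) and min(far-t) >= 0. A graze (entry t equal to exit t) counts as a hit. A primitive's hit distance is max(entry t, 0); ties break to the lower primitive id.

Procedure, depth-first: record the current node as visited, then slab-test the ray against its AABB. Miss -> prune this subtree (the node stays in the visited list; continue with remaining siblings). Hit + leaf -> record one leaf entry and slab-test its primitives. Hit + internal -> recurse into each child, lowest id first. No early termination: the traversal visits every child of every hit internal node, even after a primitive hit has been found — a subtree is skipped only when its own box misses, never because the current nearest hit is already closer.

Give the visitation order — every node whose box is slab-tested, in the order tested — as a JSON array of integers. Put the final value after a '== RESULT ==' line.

Walk:
N0 x:[-18,20] y:[-22,11] z:[-27,10] -> hit [-18,10], descend [3, 4]
  N3 x:[8,20] y:[-13,11] z:[-27,10] -> hit [8,10], descend [1, 5]
    N1 x:[8,9] y:[-13,-10] z:[-27,-23] -> miss, prune
    N5 x:[10,20] y:[6,11] z:[-23,10] -> hit [10,10] leaf, test {P1(miss), P6@t=10}
  N4 x:[-18,6] y:[-22,0] z:[-26,-17] -> miss, prune

Summary -> nodes [0, 3, 1, 5, 4]; box-tests=5; leaf-entries=1; first=P6

== RESULT ==
[0, 3, 1, 5, 4]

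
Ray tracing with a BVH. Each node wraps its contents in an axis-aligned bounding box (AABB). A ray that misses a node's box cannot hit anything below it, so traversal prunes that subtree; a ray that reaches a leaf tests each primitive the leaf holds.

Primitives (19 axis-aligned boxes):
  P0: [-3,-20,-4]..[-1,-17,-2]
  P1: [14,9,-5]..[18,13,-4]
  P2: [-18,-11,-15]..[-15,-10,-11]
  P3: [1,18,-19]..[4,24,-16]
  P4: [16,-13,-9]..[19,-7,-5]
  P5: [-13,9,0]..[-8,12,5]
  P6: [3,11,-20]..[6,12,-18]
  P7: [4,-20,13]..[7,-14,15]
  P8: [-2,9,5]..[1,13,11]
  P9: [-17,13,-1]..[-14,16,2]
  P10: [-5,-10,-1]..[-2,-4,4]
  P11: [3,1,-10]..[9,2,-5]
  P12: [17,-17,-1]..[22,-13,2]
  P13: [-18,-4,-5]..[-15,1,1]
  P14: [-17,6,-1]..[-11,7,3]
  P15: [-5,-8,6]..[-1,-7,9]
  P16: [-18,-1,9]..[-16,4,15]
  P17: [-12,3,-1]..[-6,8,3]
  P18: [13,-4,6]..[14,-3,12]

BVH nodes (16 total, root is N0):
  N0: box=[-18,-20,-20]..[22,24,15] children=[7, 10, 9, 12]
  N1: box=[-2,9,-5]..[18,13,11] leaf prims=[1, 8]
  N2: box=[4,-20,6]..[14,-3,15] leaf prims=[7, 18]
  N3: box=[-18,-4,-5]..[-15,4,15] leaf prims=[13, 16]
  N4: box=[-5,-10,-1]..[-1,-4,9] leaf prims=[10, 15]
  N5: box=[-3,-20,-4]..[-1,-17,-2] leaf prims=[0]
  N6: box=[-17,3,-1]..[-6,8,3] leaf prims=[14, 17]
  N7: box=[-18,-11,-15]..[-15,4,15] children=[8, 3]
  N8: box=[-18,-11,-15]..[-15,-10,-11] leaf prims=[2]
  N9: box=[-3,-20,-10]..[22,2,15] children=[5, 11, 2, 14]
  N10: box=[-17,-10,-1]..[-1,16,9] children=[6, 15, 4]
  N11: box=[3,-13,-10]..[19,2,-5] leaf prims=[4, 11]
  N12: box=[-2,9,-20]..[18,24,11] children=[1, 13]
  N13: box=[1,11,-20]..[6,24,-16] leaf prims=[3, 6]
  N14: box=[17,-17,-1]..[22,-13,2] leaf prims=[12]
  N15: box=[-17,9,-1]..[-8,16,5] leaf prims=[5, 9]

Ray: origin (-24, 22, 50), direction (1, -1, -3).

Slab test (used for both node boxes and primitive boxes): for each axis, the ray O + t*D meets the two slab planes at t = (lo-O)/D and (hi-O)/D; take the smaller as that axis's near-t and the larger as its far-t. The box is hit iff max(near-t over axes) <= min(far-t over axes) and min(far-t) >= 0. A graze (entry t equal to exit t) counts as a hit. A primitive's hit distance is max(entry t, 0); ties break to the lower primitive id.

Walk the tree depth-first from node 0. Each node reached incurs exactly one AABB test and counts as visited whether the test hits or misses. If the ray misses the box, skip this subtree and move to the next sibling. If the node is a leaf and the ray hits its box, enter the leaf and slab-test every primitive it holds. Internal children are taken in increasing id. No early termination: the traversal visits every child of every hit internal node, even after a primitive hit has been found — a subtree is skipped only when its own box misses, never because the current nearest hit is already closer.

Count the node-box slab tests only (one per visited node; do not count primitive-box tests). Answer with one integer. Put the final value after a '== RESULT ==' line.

Walk:
N0 x:[6,46] y:[-2,42] z:[35/3,70/3] -> hit [35/3,70/3], descend [7, 9, 10, 12]
  N7 x:[6,9] y:[18,33] z:[35/3,65/3] -> miss, prune
  N9 x:[21,46] y:[20,42] z:[35/3,20] -> miss, prune
  N10 x:[7,23] y:[6,32] z:[41/3,17] -> hit [41/3,17], descend [4, 6, 15]
    N4 x:[19,23] y:[26,32] z:[41/3,17] -> miss, prune
    N6 x:[7,18] y:[14,19] z:[47/3,17] -> hit [47/3,17] leaf, test {P14(miss), P17@t=47/3}
    N15 x:[7,16] y:[6,13] z:[15,17] -> miss, prune
  N12 x:[22,42] y:[-2,13] z:[13,70/3] -> miss, prune

order=[0, 7, 9, 10, 4, 6, 15, 12]  |boxes|=8  |leaves|=1  hit=P17

== RESULT ==
8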